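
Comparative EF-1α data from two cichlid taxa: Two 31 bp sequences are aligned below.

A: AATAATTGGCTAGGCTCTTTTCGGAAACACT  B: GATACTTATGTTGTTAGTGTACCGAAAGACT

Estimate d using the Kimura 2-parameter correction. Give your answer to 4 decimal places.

Of 31 sites, 3 differences are transitions and 11 are transversions, so P = 3/31 ≈ 0.096774 and Q = 11/31 ≈ 0.354839.
Under the Kimura two-parameter model, d = −½ ln(1 − 2P − Q) − ¼ ln(1 − 2Q).
1 − 2P − Q = 0.451613, giving −½ ln(0.451613) = 0.397465.
1 − 2Q = 0.290322, giving −¼ ln(0.290322) = 0.309191.
d = 0.397465 + 0.309191 = 0.706656.

0.7067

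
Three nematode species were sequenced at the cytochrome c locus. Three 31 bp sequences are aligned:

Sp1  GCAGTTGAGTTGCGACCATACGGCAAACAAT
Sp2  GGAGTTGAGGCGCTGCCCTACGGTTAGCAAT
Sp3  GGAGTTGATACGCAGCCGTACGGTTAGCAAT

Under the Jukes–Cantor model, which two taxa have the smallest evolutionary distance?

Sp1–Sp2: 9/31 differ, p = 0.290, d = 0.367.
Sp1–Sp3: 10/31 differ, p = 0.323, d = 0.422.
Sp2–Sp3: 4/31 differ, p = 0.129, d = 0.142.
The smallest distance is between Sp2 and Sp3.

Sp2 and Sp3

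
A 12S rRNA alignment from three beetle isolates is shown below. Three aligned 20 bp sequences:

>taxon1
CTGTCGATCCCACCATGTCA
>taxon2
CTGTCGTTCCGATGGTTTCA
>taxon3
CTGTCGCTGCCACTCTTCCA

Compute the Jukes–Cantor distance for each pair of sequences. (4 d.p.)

d(taxon1,taxon2) = 0.3831, d(taxon1,taxon3) = 0.3831, d(taxon2,taxon3) = 0.4715

taxon1–taxon2: 6/20 sites differ → p = 0.3, d = −0.75 ln(1 − 0.4) = 0.383119 ≈ 0.3831.
taxon1–taxon3: 6/20 sites differ → p = 0.3, d = −0.75 ln(1 − 0.4) = 0.383119 ≈ 0.3831.
taxon2–taxon3: 7/20 sites differ → p = 0.35, d = −0.75 ln(1 − 0.466667) = 0.471457 ≈ 0.4715.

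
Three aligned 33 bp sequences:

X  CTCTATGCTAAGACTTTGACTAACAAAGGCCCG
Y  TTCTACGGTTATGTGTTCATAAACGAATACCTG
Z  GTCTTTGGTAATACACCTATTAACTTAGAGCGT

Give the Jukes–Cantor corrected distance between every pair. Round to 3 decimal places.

d(X,Y) = 0.699, d(X,Z) = 0.699, d(Y,Z) = 0.871

X–Y: 15/33 sites differ → p ≈ 0.454545, d = −0.75 ln(1 − 0.60606) = 0.698667 ≈ 0.699.
X–Z: 15/33 sites differ → p ≈ 0.454545, d = −0.75 ln(1 − 0.60606) = 0.698667 ≈ 0.699.
Y–Z: 17/33 sites differ → p ≈ 0.515152, d = −0.75 ln(1 − 0.686869) = 0.870850 ≈ 0.871.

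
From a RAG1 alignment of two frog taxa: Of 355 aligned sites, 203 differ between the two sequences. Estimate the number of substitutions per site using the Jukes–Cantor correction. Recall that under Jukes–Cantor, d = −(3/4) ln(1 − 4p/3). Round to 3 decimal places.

1.078

p = 203/355 ≈ 0.571831.
d = −(3/4) ln(1 − 4p/3) = −0.75 ln(1 − 0.762441) = −0.75 ln(0.237559)
  = −0.75 × (-1.437339) = 1.078004 substitutions/site.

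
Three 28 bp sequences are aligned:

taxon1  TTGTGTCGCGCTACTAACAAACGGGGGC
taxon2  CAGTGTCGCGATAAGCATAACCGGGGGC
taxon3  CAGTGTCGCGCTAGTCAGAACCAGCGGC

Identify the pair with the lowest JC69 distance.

taxon1–taxon2: 8/28 differ, p = 0.286, d = 0.360.
taxon1–taxon3: 8/28 differ, p = 0.286, d = 0.360.
taxon2–taxon3: 6/28 differ, p = 0.214, d = 0.252.
The smallest distance is between taxon2 and taxon3.

taxon2 and taxon3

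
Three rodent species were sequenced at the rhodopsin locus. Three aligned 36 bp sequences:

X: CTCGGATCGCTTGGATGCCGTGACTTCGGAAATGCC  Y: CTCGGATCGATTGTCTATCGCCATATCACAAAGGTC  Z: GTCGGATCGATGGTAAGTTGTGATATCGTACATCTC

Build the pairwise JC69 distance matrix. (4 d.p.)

d(X,Y) = 0.4926, d(X,Z) = 0.4926, d(Y,Z) = 0.4926

X–Y: 13/36 sites differ → p ≈ 0.361111, d = −0.75 ln(1 − 0.481481) = 0.492584 ≈ 0.4926.
X–Z: 13/36 sites differ → p ≈ 0.361111, d = −0.75 ln(1 − 0.481481) = 0.492584 ≈ 0.4926.
Y–Z: 13/36 sites differ → p ≈ 0.361111, d = −0.75 ln(1 − 0.481481) = 0.492584 ≈ 0.4926.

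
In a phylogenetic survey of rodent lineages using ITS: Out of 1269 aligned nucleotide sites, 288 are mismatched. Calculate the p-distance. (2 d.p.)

0.23

p = 288/1269 = 0.226950… ≈ 0.23 (to 2 d.p.).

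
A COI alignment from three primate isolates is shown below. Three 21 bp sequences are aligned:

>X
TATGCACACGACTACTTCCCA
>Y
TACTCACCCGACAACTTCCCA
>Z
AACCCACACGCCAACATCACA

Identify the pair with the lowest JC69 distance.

X and Y

X–Y: 4/21 differ, p = 0.190, d = 0.220.
X–Z: 7/21 differ, p = 0.333, d = 0.441.
Y–Z: 6/21 differ, p = 0.286, d = 0.360.
The smallest distance is between X and Y.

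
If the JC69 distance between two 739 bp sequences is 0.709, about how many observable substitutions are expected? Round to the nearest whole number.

339

Invert JC69: p = (3/4)(1 − e^(−4d/3)) = 0.75 × (1 − e^(-0.945333)) = 0.75 × (1 − 0.388550) = 0.458588.
Expected differing sites = pL ≈ 0.458588 × 739 = 338.896532 ≈ 339.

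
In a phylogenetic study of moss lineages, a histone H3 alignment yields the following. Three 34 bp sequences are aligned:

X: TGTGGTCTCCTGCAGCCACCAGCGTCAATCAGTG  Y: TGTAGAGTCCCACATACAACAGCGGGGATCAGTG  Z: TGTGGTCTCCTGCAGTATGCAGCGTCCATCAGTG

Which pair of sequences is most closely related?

X and Z

X–Y: 11/34 differ, p = 0.324, d = 0.423.
X–Z: 5/34 differ, p = 0.147, d = 0.164.
Y–Z: 13/34 differ, p = 0.382, d = 0.535.
The smallest distance is between X and Z.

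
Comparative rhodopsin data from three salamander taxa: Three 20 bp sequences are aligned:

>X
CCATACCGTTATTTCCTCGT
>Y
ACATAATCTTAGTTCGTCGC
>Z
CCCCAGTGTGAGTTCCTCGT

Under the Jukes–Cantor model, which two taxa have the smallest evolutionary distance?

X and Z

X–Y: 7/20 differ, p = 0.350, d = 0.471.
X–Z: 6/20 differ, p = 0.300, d = 0.383.
Y–Z: 8/20 differ, p = 0.400, d = 0.572.
The smallest distance is between X and Z.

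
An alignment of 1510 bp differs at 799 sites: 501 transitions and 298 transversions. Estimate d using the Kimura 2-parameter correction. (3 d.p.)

P = 501/1510 ≈ 0.331788 and Q = 298/1510 ≈ 0.197351.
Under the Kimura two-parameter model, d = −½ ln(1 − 2P − Q) − ¼ ln(1 − 2Q).
1 − 2P − Q = 0.139073, giving −½ ln(0.139073) = 0.986378.
1 − 2Q = 0.605298, giving −¼ ln(0.605298) = 0.125509.
d = 0.986378 + 0.125509 = 1.111887.

1.112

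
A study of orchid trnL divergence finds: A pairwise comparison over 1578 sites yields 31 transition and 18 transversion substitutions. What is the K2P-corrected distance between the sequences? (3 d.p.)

P = 31/1578 ≈ 0.019645 and Q = 18/1578 ≈ 0.011407.
Under the Kimura two-parameter model, d = −½ ln(1 − 2P − Q) − ¼ ln(1 − 2Q).
1 − 2P − Q = 0.949303, giving −½ ln(0.949303) = 0.026014.
1 − 2Q = 0.977186, giving −¼ ln(0.977186) = 0.005770.
d = 0.026014 + 0.005770 = 0.031784.

0.032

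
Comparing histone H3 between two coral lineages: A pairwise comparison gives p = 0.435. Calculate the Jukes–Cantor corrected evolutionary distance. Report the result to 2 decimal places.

d = −(3/4) ln(1 − 4p/3) = −0.75 ln(1 − 0.58) = −0.75 ln(0.42)
  = −0.75 × (-0.867501) = 0.650626 substitutions/site.

0.65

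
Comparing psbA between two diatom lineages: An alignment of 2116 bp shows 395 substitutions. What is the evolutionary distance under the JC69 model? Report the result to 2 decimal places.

p = 395/2116 ≈ 0.186673.
d = −(3/4) ln(1 − 4p/3) = −0.75 ln(1 − 0.248897) = −0.75 ln(0.751103)
  = −0.75 × (-0.286212) = 0.214659 substitutions/site.

0.21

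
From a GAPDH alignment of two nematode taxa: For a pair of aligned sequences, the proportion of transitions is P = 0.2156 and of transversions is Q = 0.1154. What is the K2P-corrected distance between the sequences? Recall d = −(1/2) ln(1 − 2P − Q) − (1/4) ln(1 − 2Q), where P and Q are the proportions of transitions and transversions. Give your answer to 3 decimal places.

0.461

Under the Kimura two-parameter model, d = −½ ln(1 − 2P − Q) − ¼ ln(1 − 2Q).
1 − 2P − Q = 0.4534, giving −½ ln(0.4534) = 0.395490.
1 − 2Q = 0.7692, giving −¼ ln(0.7692) = 0.065601.
d = 0.395490 + 0.065601 = 0.461091.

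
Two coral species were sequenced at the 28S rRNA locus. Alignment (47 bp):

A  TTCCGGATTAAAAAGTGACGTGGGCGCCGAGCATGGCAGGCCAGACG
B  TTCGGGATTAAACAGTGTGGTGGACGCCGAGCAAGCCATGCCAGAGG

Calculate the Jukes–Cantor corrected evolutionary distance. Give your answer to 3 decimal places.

The sequences differ at 9 of 47 sites (4, 13, 18, 19, 24, 34, 36, 39, 46), so p = 9/47 ≈ 0.191489.
d = −(3/4) ln(1 − 4p/3) = −0.75 ln(1 − 0.255319) = −0.75 ln(0.744681)
  = −0.75 × (-0.294799) = 0.221099 substitutions/site.

0.221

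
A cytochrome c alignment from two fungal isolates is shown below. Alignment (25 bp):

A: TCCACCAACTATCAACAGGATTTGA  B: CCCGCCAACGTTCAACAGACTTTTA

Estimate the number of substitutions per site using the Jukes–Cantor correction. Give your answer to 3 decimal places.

The sequences differ at 7 of 25 sites (1, 4, 10, 11, 19, 20, 24), so p = 7/25 = 0.28.
d = −(3/4) ln(1 − 4p/3) = −0.75 ln(1 − 0.373333) = −0.75 ln(0.626667)
  = −0.75 × (-0.467340) = 0.350505 substitutions/site.

0.351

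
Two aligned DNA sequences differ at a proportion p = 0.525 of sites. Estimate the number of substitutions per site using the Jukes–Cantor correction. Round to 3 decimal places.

0.903

d = −(3/4) ln(1 − 4p/3) = −0.75 ln(1 − 0.7) = −0.75 ln(0.3)
  = −0.75 × (-1.203973) = 0.902980 substitutions/site.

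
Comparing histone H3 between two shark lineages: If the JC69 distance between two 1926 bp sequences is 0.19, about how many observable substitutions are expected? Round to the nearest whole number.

323

Invert JC69: p = (3/4)(1 − e^(−4d/3)) = 0.75 × (1 − e^(-0.253333)) = 0.75 × (1 − 0.776209) = 0.167843.
Expected differing sites = pL ≈ 0.167843 × 1926 = 323.265618 ≈ 323.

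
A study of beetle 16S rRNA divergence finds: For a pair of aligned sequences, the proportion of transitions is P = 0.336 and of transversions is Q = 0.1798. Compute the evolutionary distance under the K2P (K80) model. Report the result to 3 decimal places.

Under the Kimura two-parameter model, d = −½ ln(1 − 2P − Q) − ¼ ln(1 − 2Q).
1 − 2P − Q = 0.1482, giving −½ ln(0.1482) = 0.954596.
1 − 2Q = 0.6404, giving −¼ ln(0.6404) = 0.111416.
d = 0.954596 + 0.111416 = 1.066012.

1.066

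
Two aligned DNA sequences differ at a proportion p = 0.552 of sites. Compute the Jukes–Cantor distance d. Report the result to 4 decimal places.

0.9989

d = −(3/4) ln(1 − 4p/3) = −0.75 ln(1 − 0.736) = −0.75 ln(0.264)
  = −0.75 × (-1.331806) = 0.998855 substitutions/site.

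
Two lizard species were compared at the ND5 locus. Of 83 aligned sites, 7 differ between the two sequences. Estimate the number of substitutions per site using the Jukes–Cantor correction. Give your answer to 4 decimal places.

0.0895

p = 7/83 ≈ 0.084337.
d = −(3/4) ln(1 − 4p/3) = −0.75 ln(1 − 0.112449) = −0.75 ln(0.887551)
  = −0.75 × (-0.119289) = 0.089467 substitutions/site.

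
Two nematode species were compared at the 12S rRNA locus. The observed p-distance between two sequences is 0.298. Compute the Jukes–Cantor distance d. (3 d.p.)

0.380

d = −(3/4) ln(1 − 4p/3) = −0.75 ln(1 − 0.397333) = −0.75 ln(0.602667)
  = −0.75 × (-0.506390) = 0.379793 substitutions/site.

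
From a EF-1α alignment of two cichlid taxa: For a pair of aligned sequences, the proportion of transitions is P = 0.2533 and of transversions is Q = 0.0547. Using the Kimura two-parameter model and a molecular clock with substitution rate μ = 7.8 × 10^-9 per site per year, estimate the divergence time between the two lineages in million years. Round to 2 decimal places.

Under the Kimura two-parameter model, d = −½ ln(1 − 2P − Q) − ¼ ln(1 − 2Q).
1 − 2P − Q = 0.4387, giving −½ ln(0.4387) = 0.411970.
1 − 2Q = 0.8906, giving −¼ ln(0.8906) = 0.028965.
d = 0.411970 + 0.028965 = 0.440935.
Under a molecular clock d = 2μt, so t = d/(2μ) = 0.440935 / (2 × 7.8 × 10^-9) = 28.27 million years.

28.27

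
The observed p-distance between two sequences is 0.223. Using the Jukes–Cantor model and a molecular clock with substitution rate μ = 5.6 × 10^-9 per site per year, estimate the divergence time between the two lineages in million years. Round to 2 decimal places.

23.63

d = −(3/4) ln(1 − 4p/3) = −0.75 ln(1 − 0.297333) = −0.75 ln(0.702667)
  = −0.75 × (-0.352872) = 0.264654 substitutions/site.
Under a molecular clock d = 2μt, so t = d/(2μ) = 0.264654 / (2 × 5.6 × 10^-9) = 23.63 million years.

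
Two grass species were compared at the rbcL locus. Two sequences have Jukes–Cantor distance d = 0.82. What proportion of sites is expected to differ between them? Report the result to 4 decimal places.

0.4987

p = (3/4)(1 − e^(−4d/3)) = 0.75 × (1 − e^(-1.093333)) = 0.75 × (1 − 0.335098) = 0.498677.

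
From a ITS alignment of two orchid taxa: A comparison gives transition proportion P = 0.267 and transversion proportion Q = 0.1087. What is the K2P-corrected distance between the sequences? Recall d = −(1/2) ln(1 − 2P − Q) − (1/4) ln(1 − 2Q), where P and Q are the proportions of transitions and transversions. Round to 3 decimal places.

Under the Kimura two-parameter model, d = −½ ln(1 − 2P − Q) − ¼ ln(1 − 2Q).
1 − 2P − Q = 0.3573, giving −½ ln(0.3573) = 0.514590.
1 − 2Q = 0.7826, giving −¼ ln(0.7826) = 0.061283.
d = 0.514590 + 0.061283 = 0.575873.

0.576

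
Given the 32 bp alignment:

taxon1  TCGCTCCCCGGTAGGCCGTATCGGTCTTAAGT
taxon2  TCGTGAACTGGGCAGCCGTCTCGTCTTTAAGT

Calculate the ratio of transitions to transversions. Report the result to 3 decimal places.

Transitions are A↔G and C↔T; transversions are all other mismatches.
Transitions: 5. Transversions: 7.
R = 5/7 = 0.714285… ≈ 0.714 (to 3 d.p.).

0.714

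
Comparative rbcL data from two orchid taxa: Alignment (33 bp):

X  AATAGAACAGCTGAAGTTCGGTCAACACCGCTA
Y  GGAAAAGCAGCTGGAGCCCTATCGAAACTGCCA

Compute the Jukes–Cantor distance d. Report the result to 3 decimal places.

0.625

The sequences differ at 14 of 33 sites, so p = 14/33 ≈ 0.424242.
d = −(3/4) ln(1 − 4p/3) = −0.75 ln(1 − 0.565656) = −0.75 ln(0.434344)
  = −0.75 × (-0.833918) = 0.625439 substitutions/site.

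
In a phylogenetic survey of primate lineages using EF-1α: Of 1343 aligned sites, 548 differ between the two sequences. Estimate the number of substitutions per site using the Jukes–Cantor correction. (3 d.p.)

p = 548/1343 ≈ 0.408042.
d = −(3/4) ln(1 − 4p/3) = −0.75 ln(1 − 0.544056) = −0.75 ln(0.455944)
  = −0.75 × (-0.785385) = 0.589039 substitutions/site.

0.589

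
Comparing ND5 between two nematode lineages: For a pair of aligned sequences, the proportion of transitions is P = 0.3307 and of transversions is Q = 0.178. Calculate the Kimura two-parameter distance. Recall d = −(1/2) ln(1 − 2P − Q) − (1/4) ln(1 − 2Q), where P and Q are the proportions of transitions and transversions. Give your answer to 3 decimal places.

1.024

Under the Kimura two-parameter model, d = −½ ln(1 − 2P − Q) − ¼ ln(1 − 2Q).
1 − 2P − Q = 0.1606, giving −½ ln(0.1606) = 0.914419.
1 − 2Q = 0.644, giving −¼ ln(0.644) = 0.110014.
d = 0.914419 + 0.110014 = 1.024433.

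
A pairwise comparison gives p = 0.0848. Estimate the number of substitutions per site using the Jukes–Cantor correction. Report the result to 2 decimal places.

0.09

d = −(3/4) ln(1 − 4p/3) = −0.75 ln(1 − 0.113067) = −0.75 ln(0.886933)
  = −0.75 × (-0.119986) = 0.089990 substitutions/site.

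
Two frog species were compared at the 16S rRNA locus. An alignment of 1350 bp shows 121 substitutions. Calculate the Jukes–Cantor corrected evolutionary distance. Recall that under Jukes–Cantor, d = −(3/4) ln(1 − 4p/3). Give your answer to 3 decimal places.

0.095

p = 121/1350 ≈ 0.08963.
d = −(3/4) ln(1 − 4p/3) = −0.75 ln(1 − 0.119507) = −0.75 ln(0.880493)
  = −0.75 × (-0.127273) = 0.095455 substitutions/site.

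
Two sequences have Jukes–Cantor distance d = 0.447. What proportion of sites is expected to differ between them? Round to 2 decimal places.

0.34

p = (3/4)(1 − e^(−4d/3)) = 0.75 × (1 − e^(-0.596)) = 0.75 × (1 − 0.551011) = 0.336742.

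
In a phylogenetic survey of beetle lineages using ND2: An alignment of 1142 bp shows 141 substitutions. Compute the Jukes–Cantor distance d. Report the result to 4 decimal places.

p = 141/1142 ≈ 0.123468.
d = −(3/4) ln(1 − 4p/3) = −0.75 ln(1 − 0.164624) = −0.75 ln(0.835376)
  = −0.75 × (-0.179873) = 0.134905 substitutions/site.

0.1349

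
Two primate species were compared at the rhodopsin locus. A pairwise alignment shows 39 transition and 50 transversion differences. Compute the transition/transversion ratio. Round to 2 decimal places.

0.78

R = 39/50 = 0.78.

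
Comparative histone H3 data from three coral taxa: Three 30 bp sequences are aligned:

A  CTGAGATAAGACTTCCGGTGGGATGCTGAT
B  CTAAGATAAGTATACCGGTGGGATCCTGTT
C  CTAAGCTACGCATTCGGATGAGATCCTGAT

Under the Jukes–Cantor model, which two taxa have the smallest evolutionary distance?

A and B

A–B: 6/30 differ, p = 0.200, d = 0.233.
A–C: 9/30 differ, p = 0.300, d = 0.383.
B–C: 8/30 differ, p = 0.267, d = 0.330.
The smallest distance is between A and B.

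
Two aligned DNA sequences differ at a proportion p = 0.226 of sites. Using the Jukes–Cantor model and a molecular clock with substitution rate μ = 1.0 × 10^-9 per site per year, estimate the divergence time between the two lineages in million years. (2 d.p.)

134.47

d = −(3/4) ln(1 − 4p/3) = −0.75 ln(1 − 0.301333) = −0.75 ln(0.698667)
  = −0.75 × (-0.358581) = 0.268936 substitutions/site.
Under a molecular clock d = 2μt, so t = d/(2μ) = 0.268936 / (2 × 1.0 × 10^-9) = 134.47 million years.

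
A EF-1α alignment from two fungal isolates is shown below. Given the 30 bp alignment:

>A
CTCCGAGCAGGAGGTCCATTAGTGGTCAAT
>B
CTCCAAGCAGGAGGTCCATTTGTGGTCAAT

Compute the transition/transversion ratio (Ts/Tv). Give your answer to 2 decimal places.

1.00

Transitions are A↔G and C↔T; transversions are all other mismatches.
Transitions: 1. Transversions: 1.
R = 1/1 = 1.00.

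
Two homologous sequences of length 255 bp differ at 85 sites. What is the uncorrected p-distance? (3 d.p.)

0.333

p = 85/255 = 0.333333… ≈ 0.333 (to 3 d.p.).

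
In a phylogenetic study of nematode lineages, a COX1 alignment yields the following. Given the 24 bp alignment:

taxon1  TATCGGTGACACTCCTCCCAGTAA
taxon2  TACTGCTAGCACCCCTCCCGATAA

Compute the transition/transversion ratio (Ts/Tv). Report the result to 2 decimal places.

7.00

Transitions are A↔G and C↔T; transversions are all other mismatches.
Transitions: 7. Transversions: 1.
R = 7/1 = 7.00.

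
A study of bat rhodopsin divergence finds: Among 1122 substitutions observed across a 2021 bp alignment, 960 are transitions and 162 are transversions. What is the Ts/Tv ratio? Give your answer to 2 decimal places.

5.93

R = 960/162 = 5.925925… ≈ 5.93 (to 2 d.p.).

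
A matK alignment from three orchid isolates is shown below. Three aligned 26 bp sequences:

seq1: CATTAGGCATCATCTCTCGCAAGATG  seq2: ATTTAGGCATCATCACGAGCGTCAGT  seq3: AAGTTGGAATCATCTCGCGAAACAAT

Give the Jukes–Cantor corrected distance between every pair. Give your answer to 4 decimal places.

d(seq1,seq2) = 0.5393, d(seq1,seq3) = 0.4643, d(seq2,seq3) = 0.5393

seq1–seq2: 10/26 sites differ → p ≈ 0.384615, d = −0.75 ln(1 − 0.51282) = 0.539341 ≈ 0.5393.
seq1–seq3: 9/26 sites differ → p ≈ 0.346154, d = −0.75 ln(1 − 0.461539) = 0.464280 ≈ 0.4643.
seq2–seq3: 10/26 sites differ → p ≈ 0.384615, d = −0.75 ln(1 − 0.51282) = 0.539341 ≈ 0.5393.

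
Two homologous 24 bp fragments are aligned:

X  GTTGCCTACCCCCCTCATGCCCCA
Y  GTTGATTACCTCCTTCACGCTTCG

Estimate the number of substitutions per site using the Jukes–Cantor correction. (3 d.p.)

The sequences differ at 8 of 24 sites (5, 6, 11, 14, 18, 21, 22, 24), so p = 8/24 ≈ 0.333333.
d = −(3/4) ln(1 − 4p/3) = −0.75 ln(1 − 0.444444) = −0.75 ln(0.555556)
  = −0.75 × (-0.587786) = 0.440840 substitutions/site.

0.441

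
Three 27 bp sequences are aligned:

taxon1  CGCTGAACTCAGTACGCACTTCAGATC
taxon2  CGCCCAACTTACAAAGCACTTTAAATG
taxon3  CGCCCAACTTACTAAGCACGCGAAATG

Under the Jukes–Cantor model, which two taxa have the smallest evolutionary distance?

taxon2 and taxon3

taxon1–taxon2: 9/27 differ, p = 0.333, d = 0.441.
taxon1–taxon3: 10/27 differ, p = 0.370, d = 0.511.
taxon2–taxon3: 4/27 differ, p = 0.148, d = 0.165.
The smallest distance is between taxon2 and taxon3.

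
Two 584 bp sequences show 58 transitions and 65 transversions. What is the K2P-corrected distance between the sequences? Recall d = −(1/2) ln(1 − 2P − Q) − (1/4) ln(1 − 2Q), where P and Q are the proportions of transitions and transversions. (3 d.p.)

P = 58/584 ≈ 0.099315 and Q = 65/584 ≈ 0.111301.
Under the Kimura two-parameter model, d = −½ ln(1 − 2P − Q) − ¼ ln(1 − 2Q).
1 − 2P − Q = 0.690069, giving −½ ln(0.690069) = 0.185482.
1 − 2Q = 0.777398, giving −¼ ln(0.777398) = 0.062951.
d = 0.185482 + 0.062951 = 0.248433.

0.248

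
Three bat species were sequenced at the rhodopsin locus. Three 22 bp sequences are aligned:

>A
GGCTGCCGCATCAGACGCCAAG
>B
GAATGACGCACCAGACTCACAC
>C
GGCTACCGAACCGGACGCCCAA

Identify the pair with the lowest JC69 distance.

A and C

A–B: 8/22 differ, p = 0.364, d = 0.497.
A–C: 6/22 differ, p = 0.273, d = 0.339.
B–C: 9/22 differ, p = 0.409, d = 0.591.
The smallest distance is between A and C.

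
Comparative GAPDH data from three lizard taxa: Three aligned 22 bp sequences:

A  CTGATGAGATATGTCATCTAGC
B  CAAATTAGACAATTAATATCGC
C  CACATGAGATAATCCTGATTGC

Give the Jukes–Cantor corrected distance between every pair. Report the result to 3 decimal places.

d(A,B) = 0.591, d(A,C) = 0.591, d(B,C) = 0.497

A–B: 9/22 sites differ → p ≈ 0.409091, d = −0.75 ln(1 − 0.545455) = 0.591344 ≈ 0.591.
A–C: 9/22 sites differ → p ≈ 0.409091, d = −0.75 ln(1 − 0.545455) = 0.591344 ≈ 0.591.
B–C: 8/22 sites differ → p ≈ 0.363636, d = −0.75 ln(1 − 0.484848) = 0.497470 ≈ 0.497.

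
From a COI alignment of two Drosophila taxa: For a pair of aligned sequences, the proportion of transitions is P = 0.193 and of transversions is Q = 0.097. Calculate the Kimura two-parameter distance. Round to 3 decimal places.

0.384

Under the Kimura two-parameter model, d = −½ ln(1 − 2P − Q) − ¼ ln(1 − 2Q).
1 − 2P − Q = 0.517, giving −½ ln(0.517) = 0.329856.
1 − 2Q = 0.806, giving −¼ ln(0.806) = 0.053918.
d = 0.329856 + 0.053918 = 0.383774.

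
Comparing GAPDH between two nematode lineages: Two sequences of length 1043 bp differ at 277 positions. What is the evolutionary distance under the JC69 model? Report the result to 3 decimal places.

p = 277/1043 ≈ 0.26558.
d = −(3/4) ln(1 − 4p/3) = −0.75 ln(1 − 0.354107) = −0.75 ln(0.645893)
  = −0.75 × (-0.437121) = 0.327841 substitutions/site.

0.328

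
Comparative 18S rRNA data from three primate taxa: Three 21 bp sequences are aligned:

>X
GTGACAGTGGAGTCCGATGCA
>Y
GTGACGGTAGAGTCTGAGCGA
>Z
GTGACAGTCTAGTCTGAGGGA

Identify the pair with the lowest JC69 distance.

Y and Z

X–Y: 6/21 differ, p = 0.286, d = 0.360.
X–Z: 5/21 differ, p = 0.238, d = 0.286.
Y–Z: 4/21 differ, p = 0.190, d = 0.220.
The smallest distance is between Y and Z.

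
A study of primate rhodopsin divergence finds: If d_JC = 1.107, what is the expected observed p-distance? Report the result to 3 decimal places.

p = (3/4)(1 − e^(−4d/3)) = 0.75 × (1 − e^(-1.476)) = 0.75 × (1 − 0.228550) = 0.578588.

0.579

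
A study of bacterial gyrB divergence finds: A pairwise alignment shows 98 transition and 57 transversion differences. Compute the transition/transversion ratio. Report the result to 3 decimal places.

R = 98/57 = 1.719298… ≈ 1.719 (to 3 d.p.).

1.719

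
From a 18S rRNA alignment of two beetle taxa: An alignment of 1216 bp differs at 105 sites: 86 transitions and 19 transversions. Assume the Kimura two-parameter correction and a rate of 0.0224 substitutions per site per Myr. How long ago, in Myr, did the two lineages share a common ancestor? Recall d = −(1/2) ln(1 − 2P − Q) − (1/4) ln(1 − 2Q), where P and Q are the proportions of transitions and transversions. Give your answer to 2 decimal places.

P = 86/1216 ≈ 0.070724 and Q = 19/1216 = 0.015625.
Under the Kimura two-parameter model, d = −½ ln(1 − 2P − Q) − ¼ ln(1 − 2Q).
1 − 2P − Q = 0.842927, giving −½ ln(0.842927) = 0.085437.
1 − 2Q = 0.96875, giving −¼ ln(0.96875) = 0.007937.
d = 0.085437 + 0.007937 = 0.093374.
Under a molecular clock d = 2μt, so t = d/(2μ) = 0.093374 / (2 × 0.0224) = 2.08 Myr.

2.08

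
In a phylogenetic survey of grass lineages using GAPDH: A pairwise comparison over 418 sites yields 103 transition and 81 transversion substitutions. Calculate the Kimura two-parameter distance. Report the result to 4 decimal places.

0.7027

P = 103/418 ≈ 0.246411 and Q = 81/418 ≈ 0.19378.
Under the Kimura two-parameter model, d = −½ ln(1 − 2P − Q) − ¼ ln(1 − 2Q).
1 − 2P − Q = 0.313398, giving −½ ln(0.313398) = 0.580141.
1 − 2Q = 0.61244, giving −¼ ln(0.61244) = 0.122576.
d = 0.580141 + 0.122576 = 0.702717.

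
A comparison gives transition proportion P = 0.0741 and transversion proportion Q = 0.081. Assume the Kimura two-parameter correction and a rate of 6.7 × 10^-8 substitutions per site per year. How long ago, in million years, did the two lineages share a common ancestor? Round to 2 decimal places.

Under the Kimura two-parameter model, d = −½ ln(1 − 2P − Q) − ¼ ln(1 − 2Q).
1 − 2P − Q = 0.7708, giving −½ ln(0.7708) = 0.130163.
1 − 2Q = 0.838, giving −¼ ln(0.838) = 0.044184.
d = 0.130163 + 0.044184 = 0.174347.
Under a molecular clock d = 2μt, so t = d/(2μ) = 0.174347 / (2 × 6.7 × 10^-8) = 1.30 million years.

1.30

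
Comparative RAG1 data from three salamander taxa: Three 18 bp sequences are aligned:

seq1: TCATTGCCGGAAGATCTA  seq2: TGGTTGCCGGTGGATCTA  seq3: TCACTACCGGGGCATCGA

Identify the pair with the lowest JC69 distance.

seq1–seq2: 4/18 differ, p = 0.222, d = 0.264.
seq1–seq3: 6/18 differ, p = 0.333, d = 0.441.
seq2–seq3: 7/18 differ, p = 0.389, d = 0.548.
The smallest distance is between seq1 and seq2.

seq1 and seq2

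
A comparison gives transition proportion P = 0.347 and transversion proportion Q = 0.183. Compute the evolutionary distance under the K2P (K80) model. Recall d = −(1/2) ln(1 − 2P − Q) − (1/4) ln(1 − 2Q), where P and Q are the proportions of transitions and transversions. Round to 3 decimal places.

Under the Kimura two-parameter model, d = −½ ln(1 − 2P − Q) − ¼ ln(1 − 2Q).
1 − 2P − Q = 0.123, giving −½ ln(0.123) = 1.047785.
1 − 2Q = 0.634, giving −¼ ln(0.634) = 0.113927.
d = 1.047785 + 0.113927 = 1.161712.

1.162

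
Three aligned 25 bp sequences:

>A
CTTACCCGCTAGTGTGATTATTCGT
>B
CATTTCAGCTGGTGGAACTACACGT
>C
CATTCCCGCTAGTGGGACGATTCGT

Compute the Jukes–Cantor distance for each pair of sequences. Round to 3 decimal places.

d(A,B) = 0.572, d(A,C) = 0.233, d(B,C) = 0.351

A–B: 10/25 sites differ → p = 0.4, d = −0.75 ln(1 − 0.533333) = 0.571605 ≈ 0.572.
A–C: 5/25 sites differ → p = 0.2, d = −0.75 ln(1 − 0.266667) = 0.232617 ≈ 0.233.
B–C: 7/25 sites differ → p = 0.28, d = −0.75 ln(1 − 0.373333) = 0.350505 ≈ 0.351.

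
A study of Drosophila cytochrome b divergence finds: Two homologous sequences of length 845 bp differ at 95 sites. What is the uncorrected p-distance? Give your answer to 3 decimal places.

p = 95/845 = 0.112426… ≈ 0.112 (to 3 d.p.).

0.112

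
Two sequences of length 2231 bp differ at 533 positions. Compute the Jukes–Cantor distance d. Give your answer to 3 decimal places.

0.288

p = 533/2231 ≈ 0.238906.
d = −(3/4) ln(1 − 4p/3) = −0.75 ln(1 − 0.318541) = −0.75 ln(0.681459)
  = −0.75 × (-0.383519) = 0.287639 substitutions/site.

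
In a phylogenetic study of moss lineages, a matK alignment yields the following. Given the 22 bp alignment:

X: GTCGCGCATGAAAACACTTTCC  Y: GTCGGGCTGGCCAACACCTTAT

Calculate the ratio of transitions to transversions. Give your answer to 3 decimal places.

Transitions are A↔G and C↔T; transversions are all other mismatches.
Transitions: 2. Transversions: 6.
R = 2/6 = 0.333333… ≈ 0.333 (to 3 d.p.).

0.333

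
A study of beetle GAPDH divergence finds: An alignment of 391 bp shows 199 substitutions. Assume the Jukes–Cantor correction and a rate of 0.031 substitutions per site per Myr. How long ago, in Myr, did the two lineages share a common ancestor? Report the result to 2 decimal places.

13.73

p = 199/391 ≈ 0.508951.
d = −(3/4) ln(1 − 4p/3) = −0.75 ln(1 − 0.678601) = −0.75 ln(0.321399)
  = −0.75 × (-1.135072) = 0.851304 substitutions/site.
Under a molecular clock d = 2μt, so t = d/(2μ) = 0.851304 / (2 × 0.031) = 13.73 Myr.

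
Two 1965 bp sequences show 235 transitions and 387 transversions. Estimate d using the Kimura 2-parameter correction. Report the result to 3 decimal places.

P = 235/1965 ≈ 0.119593 and Q = 387/1965 ≈ 0.196947.
Under the Kimura two-parameter model, d = −½ ln(1 − 2P − Q) − ¼ ln(1 − 2Q).
1 − 2P − Q = 0.563867, giving −½ ln(0.563867) = 0.286468.
1 − 2Q = 0.606106, giving −¼ ln(0.606106) = 0.125175.
d = 0.286468 + 0.125175 = 0.411643.

0.412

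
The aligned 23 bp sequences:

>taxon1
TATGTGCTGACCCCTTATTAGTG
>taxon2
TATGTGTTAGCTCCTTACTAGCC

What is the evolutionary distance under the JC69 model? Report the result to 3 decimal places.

0.390

The sequences differ at 7 of 23 sites (7, 9, 10, 12, 18, 22, 23), so p = 7/23 ≈ 0.304348.
d = −(3/4) ln(1 − 4p/3) = −0.75 ln(1 − 0.405797) = −0.75 ln(0.594203)
  = −0.75 × (-0.520534) = 0.390401 substitutions/site.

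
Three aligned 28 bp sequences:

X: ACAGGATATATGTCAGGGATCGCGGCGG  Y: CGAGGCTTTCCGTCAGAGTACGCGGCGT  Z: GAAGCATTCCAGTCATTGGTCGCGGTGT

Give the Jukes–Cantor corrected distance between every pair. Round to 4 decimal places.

X–Y: 10/28 sites differ → p ≈ 0.357143, d = −0.75 ln(1 − 0.476191) = 0.484971 ≈ 0.4850.
X–Z: 12/28 sites differ → p ≈ 0.428571, d = −0.75 ln(1 − 0.571428) = 0.635472 ≈ 0.6355.
Y–Z: 11/28 sites differ → p ≈ 0.392857, d = −0.75 ln(1 − 0.523809) = 0.556452 ≈ 0.5565.

d(X,Y) = 0.4850, d(X,Z) = 0.6355, d(Y,Z) = 0.5565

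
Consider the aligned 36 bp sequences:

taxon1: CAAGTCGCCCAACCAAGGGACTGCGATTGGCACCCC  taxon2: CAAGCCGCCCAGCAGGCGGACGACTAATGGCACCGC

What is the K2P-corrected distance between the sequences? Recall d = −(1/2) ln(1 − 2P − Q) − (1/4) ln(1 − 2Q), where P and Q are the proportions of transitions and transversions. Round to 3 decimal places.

Of 36 sites, 5 differences are transitions and 6 are transversions, so P = 5/36 ≈ 0.138889 and Q = 6/36 ≈ 0.166667.
Under the Kimura two-parameter model, d = −½ ln(1 − 2P − Q) − ¼ ln(1 − 2Q).
1 − 2P − Q = 0.555555, giving −½ ln(0.555555) = 0.293894.
1 − 2Q = 0.666666, giving −¼ ln(0.666666) = 0.101367.
d = 0.293894 + 0.101367 = 0.395261.

0.395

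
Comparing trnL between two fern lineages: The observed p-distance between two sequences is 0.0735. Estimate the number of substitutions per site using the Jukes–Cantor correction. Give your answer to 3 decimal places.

d = −(3/4) ln(1 − 4p/3) = −0.75 ln(1 − 0.098) = −0.75 ln(0.902)
  = −0.75 × (-0.103141) = 0.077356 substitutions/site.

0.077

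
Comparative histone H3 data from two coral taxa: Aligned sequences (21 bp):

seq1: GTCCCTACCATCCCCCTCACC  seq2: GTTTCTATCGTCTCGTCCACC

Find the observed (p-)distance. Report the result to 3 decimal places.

The sequences differ at 8 of 21 positions (sites 3, 4, 8, 10, 13, 15, 16, 17).
p = 8/21 = 0.380952… ≈ 0.381 (to 3 d.p.).

0.381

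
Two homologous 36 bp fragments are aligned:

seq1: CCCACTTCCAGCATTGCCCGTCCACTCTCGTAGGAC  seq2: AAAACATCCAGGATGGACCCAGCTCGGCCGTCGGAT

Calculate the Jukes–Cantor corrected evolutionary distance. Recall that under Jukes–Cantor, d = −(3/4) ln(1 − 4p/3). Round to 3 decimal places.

0.673

The sequences differ at 16 of 36 sites, so p = 16/36 ≈ 0.444444.
d = −(3/4) ln(1 − 4p/3) = −0.75 ln(1 − 0.592592) = −0.75 ln(0.407408)
  = −0.75 × (-0.897940) = 0.673455 substitutions/site.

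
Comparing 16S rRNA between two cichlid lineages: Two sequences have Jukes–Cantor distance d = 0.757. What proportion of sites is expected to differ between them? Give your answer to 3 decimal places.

0.477

p = (3/4)(1 − e^(−4d/3)) = 0.75 × (1 − e^(-1.009333)) = 0.75 × (1 − 0.364462) = 0.476654.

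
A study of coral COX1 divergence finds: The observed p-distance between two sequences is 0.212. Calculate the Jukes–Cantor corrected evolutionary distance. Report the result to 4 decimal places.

d = −(3/4) ln(1 − 4p/3) = −0.75 ln(1 − 0.282667) = −0.75 ln(0.717333)
  = −0.75 × (-0.332215) = 0.249161 substitutions/site.

0.2492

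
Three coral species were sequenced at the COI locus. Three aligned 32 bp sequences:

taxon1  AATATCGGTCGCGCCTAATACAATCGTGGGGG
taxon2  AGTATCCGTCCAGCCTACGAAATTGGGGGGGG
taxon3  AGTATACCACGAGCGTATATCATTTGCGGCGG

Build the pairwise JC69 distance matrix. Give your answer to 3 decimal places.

taxon1–taxon2: 10/32 sites differ → p = 0.3125, d = −0.75 ln(1 − 0.416667) = 0.404248 ≈ 0.404.
taxon1–taxon3: 14/32 sites differ → p = 0.4375, d = −0.75 ln(1 − 0.583333) = 0.656601 ≈ 0.657.
taxon2–taxon3: 12/32 sites differ → p = 0.375, d = −0.75 ln(1 − 0.5) = 0.519860 ≈ 0.520.

d(taxon1,taxon2) = 0.404, d(taxon1,taxon3) = 0.657, d(taxon2,taxon3) = 0.520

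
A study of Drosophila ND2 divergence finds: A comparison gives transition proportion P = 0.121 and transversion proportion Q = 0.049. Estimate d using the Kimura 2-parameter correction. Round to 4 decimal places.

Under the Kimura two-parameter model, d = −½ ln(1 − 2P − Q) − ¼ ln(1 − 2Q).
1 − 2P − Q = 0.709, giving −½ ln(0.709) = 0.171950.
1 − 2Q = 0.902, giving −¼ ln(0.902) = 0.025785.
d = 0.171950 + 0.025785 = 0.197735.

0.1977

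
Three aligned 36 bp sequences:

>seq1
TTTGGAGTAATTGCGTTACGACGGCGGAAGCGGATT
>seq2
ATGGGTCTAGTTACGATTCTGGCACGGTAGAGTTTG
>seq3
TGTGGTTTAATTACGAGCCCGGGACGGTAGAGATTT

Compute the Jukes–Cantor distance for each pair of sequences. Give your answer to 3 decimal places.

d(seq1,seq2) = 0.824, d(seq1,seq3) = 0.608, d(seq2,seq3) = 0.392

seq1–seq2: 18/36 sites differ → p = 0.5, d = −0.75 ln(1 − 0.666667) = 0.823960 ≈ 0.824.
seq1–seq3: 15/36 sites differ → p ≈ 0.416667, d = −0.75 ln(1 − 0.555556) = 0.608198 ≈ 0.608.
seq2–seq3: 11/36 sites differ → p ≈ 0.305556, d = −0.75 ln(1 − 0.407408) = 0.392437 ≈ 0.392.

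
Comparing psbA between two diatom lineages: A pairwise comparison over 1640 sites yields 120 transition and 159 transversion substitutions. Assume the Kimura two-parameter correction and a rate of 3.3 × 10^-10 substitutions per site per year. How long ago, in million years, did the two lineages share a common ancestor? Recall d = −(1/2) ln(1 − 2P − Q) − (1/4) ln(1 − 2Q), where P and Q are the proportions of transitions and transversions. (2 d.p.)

292.84

P = 120/1640 ≈ 0.073171 and Q = 159/1640 ≈ 0.096951.
Under the Kimura two-parameter model, d = −½ ln(1 − 2P − Q) − ¼ ln(1 − 2Q).
1 − 2P − Q = 0.756707, giving −½ ln(0.756707) = 0.139390.
1 − 2Q = 0.806098, giving −¼ ln(0.806098) = 0.053887.
d = 0.139390 + 0.053887 = 0.193277.
Under a molecular clock d = 2μt, so t = d/(2μ) = 0.193277 / (2 × 3.3 × 10^-10) = 292.84 million years.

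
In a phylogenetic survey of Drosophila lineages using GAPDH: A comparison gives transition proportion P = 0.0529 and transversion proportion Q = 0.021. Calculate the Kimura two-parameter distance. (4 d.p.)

Under the Kimura two-parameter model, d = −½ ln(1 − 2P − Q) − ¼ ln(1 − 2Q).
1 − 2P − Q = 0.8732, giving −½ ln(0.8732) = 0.067795.
1 − 2Q = 0.958, giving −¼ ln(0.958) = 0.010727.
d = 0.067795 + 0.010727 = 0.078522.

0.0785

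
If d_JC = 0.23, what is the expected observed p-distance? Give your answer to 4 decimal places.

p = (3/4)(1 − e^(−4d/3)) = 0.75 × (1 − e^(-0.306667)) = 0.75 × (1 − 0.735896) = 0.198078.

0.1981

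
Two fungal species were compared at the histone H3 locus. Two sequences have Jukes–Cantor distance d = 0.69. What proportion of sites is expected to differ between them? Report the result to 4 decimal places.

p = (3/4)(1 − e^(−4d/3)) = 0.75 × (1 − e^(-0.92)) = 0.75 × (1 − 0.398519) = 0.451111.

0.4511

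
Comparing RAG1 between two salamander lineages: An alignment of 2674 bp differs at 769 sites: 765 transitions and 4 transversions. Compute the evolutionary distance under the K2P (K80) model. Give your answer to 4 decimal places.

P = 765/2674 ≈ 0.286088 and Q = 4/2674 ≈ 0.001496.
Under the Kimura two-parameter model, d = −½ ln(1 − 2P − Q) − ¼ ln(1 − 2Q).
1 − 2P − Q = 0.426328, giving −½ ln(0.426328) = 0.426273.
1 − 2Q = 0.997008, giving −¼ ln(0.997008) = 0.000749.
d = 0.426273 + 0.000749 = 0.427022.

0.4270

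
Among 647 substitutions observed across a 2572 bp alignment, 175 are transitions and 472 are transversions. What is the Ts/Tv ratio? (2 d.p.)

0.37

R = 175/472 = 0.370762… ≈ 0.37 (to 2 d.p.).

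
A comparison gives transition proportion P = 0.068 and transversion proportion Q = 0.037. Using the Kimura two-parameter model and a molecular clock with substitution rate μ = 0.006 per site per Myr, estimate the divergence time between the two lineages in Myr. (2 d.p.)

Under the Kimura two-parameter model, d = −½ ln(1 − 2P − Q) − ¼ ln(1 − 2Q).
1 − 2P − Q = 0.827, giving −½ ln(0.827) = 0.094975.
1 − 2Q = 0.926, giving −¼ ln(0.926) = 0.019220.
d = 0.094975 + 0.019220 = 0.114195.
Under a molecular clock d = 2μt, so t = d/(2μ) = 0.114195 / (2 × 0.006) = 9.52 Myr.

9.52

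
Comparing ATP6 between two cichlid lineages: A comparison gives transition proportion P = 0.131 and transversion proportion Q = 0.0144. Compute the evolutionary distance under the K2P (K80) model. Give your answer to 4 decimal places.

0.1691

Under the Kimura two-parameter model, d = −½ ln(1 − 2P − Q) − ¼ ln(1 − 2Q).
1 − 2P − Q = 0.7236, giving −½ ln(0.7236) = 0.161758.
1 − 2Q = 0.9712, giving −¼ ln(0.9712) = 0.007306.
d = 0.161758 + 0.007306 = 0.169064.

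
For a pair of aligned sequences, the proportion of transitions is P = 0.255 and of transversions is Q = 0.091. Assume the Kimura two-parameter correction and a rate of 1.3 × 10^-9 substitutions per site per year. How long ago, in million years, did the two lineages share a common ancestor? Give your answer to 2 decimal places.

Under the Kimura two-parameter model, d = −½ ln(1 − 2P − Q) − ¼ ln(1 − 2Q).
1 − 2P − Q = 0.399, giving −½ ln(0.399) = 0.459397.
1 − 2Q = 0.818, giving −¼ ln(0.818) = 0.050223.
d = 0.459397 + 0.050223 = 0.509620.
Under a molecular clock d = 2μt, so t = d/(2μ) = 0.509620 / (2 × 1.3 × 10^-9) = 196.01 million years.

196.01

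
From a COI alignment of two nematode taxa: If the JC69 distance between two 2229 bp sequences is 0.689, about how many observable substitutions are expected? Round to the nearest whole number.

Invert JC69: p = (3/4)(1 − e^(−4d/3)) = 0.75 × (1 − e^(-0.918667)) = 0.75 × (1 − 0.399051) = 0.450712.
Expected differing sites = pL ≈ 0.450712 × 2229 = 1004.637048 ≈ 1005.

1005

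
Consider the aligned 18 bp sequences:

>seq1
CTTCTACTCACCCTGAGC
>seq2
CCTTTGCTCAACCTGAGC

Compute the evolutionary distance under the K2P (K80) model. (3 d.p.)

Of 18 sites, 3 differences are transitions and 1 are transversions, so P = 3/18 ≈ 0.166667 and Q = 1/18 ≈ 0.055556.
Under the Kimura two-parameter model, d = −½ ln(1 − 2P − Q) − ¼ ln(1 − 2Q).
1 − 2P − Q = 0.61111, giving −½ ln(0.61111) = 0.246239.
1 − 2Q = 0.888888, giving −¼ ln(0.888888) = 0.029446.
d = 0.246239 + 0.029446 = 0.275685.

0.276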